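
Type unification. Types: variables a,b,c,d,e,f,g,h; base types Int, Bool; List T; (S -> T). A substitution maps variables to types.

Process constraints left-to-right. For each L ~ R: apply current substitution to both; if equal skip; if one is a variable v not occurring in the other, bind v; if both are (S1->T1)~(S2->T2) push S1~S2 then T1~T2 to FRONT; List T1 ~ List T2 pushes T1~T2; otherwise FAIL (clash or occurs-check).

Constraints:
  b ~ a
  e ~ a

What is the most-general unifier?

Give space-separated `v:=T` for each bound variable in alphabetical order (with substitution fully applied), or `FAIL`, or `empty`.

step 1: unify b ~ a  [subst: {-} | 1 pending]
  bind b := a
step 2: unify e ~ a  [subst: {b:=a} | 0 pending]
  bind e := a

Answer: b:=a e:=a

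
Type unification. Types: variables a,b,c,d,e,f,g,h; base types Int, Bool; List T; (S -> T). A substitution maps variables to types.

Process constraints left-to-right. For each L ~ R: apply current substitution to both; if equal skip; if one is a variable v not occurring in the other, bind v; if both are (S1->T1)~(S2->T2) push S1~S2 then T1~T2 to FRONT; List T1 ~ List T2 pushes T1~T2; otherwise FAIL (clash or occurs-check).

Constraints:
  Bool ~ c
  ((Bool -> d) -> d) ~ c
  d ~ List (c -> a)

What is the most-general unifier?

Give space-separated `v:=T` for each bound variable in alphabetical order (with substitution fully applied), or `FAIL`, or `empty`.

step 1: unify Bool ~ c  [subst: {-} | 2 pending]
  bind c := Bool
step 2: unify ((Bool -> d) -> d) ~ Bool  [subst: {c:=Bool} | 1 pending]
  clash: ((Bool -> d) -> d) vs Bool

Answer: FAIL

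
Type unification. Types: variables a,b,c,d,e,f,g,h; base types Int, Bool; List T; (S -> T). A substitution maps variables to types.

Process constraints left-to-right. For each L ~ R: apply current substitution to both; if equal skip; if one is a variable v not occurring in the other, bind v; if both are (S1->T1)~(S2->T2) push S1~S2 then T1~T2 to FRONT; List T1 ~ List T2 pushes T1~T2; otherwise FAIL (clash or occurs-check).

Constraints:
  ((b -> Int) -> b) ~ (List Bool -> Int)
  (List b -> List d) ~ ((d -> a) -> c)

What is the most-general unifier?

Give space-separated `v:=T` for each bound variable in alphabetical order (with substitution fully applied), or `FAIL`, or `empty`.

Answer: FAIL

Derivation:
step 1: unify ((b -> Int) -> b) ~ (List Bool -> Int)  [subst: {-} | 1 pending]
  -> decompose arrow: push (b -> Int)~List Bool, b~Int
step 2: unify (b -> Int) ~ List Bool  [subst: {-} | 2 pending]
  clash: (b -> Int) vs List Bool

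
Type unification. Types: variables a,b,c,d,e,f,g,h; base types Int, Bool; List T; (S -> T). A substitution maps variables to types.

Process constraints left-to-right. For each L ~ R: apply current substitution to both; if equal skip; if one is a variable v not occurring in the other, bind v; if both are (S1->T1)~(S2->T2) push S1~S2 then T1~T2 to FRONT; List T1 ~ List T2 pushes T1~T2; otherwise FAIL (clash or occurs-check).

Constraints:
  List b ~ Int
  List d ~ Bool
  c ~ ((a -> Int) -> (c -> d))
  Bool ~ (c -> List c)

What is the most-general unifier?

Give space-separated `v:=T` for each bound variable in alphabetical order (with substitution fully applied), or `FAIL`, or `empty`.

step 1: unify List b ~ Int  [subst: {-} | 3 pending]
  clash: List b vs Int

Answer: FAIL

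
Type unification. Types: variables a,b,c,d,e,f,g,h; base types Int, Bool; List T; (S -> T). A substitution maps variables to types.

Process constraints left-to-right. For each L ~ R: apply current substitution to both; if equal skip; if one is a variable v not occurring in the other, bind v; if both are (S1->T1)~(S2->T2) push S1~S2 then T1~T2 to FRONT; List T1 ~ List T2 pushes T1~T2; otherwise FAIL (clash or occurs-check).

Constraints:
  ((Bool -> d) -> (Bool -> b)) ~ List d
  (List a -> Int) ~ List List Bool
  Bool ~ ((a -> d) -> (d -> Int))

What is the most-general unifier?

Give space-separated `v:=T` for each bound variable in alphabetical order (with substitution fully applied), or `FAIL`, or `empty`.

Answer: FAIL

Derivation:
step 1: unify ((Bool -> d) -> (Bool -> b)) ~ List d  [subst: {-} | 2 pending]
  clash: ((Bool -> d) -> (Bool -> b)) vs List d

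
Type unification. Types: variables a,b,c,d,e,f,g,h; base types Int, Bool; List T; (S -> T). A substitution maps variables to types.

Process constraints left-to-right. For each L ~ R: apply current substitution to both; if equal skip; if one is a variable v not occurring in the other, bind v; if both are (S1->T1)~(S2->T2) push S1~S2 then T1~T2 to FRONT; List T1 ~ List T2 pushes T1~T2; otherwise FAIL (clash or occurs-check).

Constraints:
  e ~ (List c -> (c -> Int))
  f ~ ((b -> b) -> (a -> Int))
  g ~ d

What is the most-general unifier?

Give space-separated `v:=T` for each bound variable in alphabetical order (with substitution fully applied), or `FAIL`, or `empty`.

Answer: e:=(List c -> (c -> Int)) f:=((b -> b) -> (a -> Int)) g:=d

Derivation:
step 1: unify e ~ (List c -> (c -> Int))  [subst: {-} | 2 pending]
  bind e := (List c -> (c -> Int))
step 2: unify f ~ ((b -> b) -> (a -> Int))  [subst: {e:=(List c -> (c -> Int))} | 1 pending]
  bind f := ((b -> b) -> (a -> Int))
step 3: unify g ~ d  [subst: {e:=(List c -> (c -> Int)), f:=((b -> b) -> (a -> Int))} | 0 pending]
  bind g := d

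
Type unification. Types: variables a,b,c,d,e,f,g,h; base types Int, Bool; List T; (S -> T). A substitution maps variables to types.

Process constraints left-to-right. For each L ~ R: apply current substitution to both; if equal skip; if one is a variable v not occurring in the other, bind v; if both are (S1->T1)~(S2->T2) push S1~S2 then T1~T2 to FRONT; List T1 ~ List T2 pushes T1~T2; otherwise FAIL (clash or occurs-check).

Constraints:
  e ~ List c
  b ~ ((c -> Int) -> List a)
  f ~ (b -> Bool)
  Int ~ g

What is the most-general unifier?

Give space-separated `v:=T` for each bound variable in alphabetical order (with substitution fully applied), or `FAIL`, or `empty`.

step 1: unify e ~ List c  [subst: {-} | 3 pending]
  bind e := List c
step 2: unify b ~ ((c -> Int) -> List a)  [subst: {e:=List c} | 2 pending]
  bind b := ((c -> Int) -> List a)
step 3: unify f ~ (((c -> Int) -> List a) -> Bool)  [subst: {e:=List c, b:=((c -> Int) -> List a)} | 1 pending]
  bind f := (((c -> Int) -> List a) -> Bool)
step 4: unify Int ~ g  [subst: {e:=List c, b:=((c -> Int) -> List a), f:=(((c -> Int) -> List a) -> Bool)} | 0 pending]
  bind g := Int

Answer: b:=((c -> Int) -> List a) e:=List c f:=(((c -> Int) -> List a) -> Bool) g:=Int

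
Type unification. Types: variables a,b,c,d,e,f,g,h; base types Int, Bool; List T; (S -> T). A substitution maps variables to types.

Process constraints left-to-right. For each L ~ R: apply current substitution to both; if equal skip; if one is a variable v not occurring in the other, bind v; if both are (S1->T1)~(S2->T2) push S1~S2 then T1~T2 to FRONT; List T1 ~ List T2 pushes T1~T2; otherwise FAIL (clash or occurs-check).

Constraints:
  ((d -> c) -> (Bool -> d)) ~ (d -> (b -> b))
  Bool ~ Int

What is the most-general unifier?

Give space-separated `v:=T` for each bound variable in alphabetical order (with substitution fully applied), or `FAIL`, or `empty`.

step 1: unify ((d -> c) -> (Bool -> d)) ~ (d -> (b -> b))  [subst: {-} | 1 pending]
  -> decompose arrow: push (d -> c)~d, (Bool -> d)~(b -> b)
step 2: unify (d -> c) ~ d  [subst: {-} | 2 pending]
  occurs-check fail

Answer: FAIL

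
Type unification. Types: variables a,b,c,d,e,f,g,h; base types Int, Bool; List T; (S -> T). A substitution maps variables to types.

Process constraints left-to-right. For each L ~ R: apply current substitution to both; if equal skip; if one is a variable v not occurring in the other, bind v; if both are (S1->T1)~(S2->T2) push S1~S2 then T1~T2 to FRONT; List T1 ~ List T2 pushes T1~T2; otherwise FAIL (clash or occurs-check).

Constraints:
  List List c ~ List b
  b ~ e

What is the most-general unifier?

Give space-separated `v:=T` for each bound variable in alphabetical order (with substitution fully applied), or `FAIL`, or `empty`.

Answer: b:=List c e:=List c

Derivation:
step 1: unify List List c ~ List b  [subst: {-} | 1 pending]
  -> decompose List: push List c~b
step 2: unify List c ~ b  [subst: {-} | 1 pending]
  bind b := List c
step 3: unify List c ~ e  [subst: {b:=List c} | 0 pending]
  bind e := List c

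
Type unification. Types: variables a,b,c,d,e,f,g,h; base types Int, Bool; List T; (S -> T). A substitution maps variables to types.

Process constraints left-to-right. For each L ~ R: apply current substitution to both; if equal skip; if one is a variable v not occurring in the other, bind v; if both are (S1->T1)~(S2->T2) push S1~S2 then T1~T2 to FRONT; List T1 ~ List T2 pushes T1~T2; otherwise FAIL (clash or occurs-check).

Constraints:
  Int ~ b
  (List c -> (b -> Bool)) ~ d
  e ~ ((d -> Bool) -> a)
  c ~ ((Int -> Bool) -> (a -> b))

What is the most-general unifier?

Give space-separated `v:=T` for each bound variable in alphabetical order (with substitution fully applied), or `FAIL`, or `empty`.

Answer: b:=Int c:=((Int -> Bool) -> (a -> Int)) d:=(List ((Int -> Bool) -> (a -> Int)) -> (Int -> Bool)) e:=(((List ((Int -> Bool) -> (a -> Int)) -> (Int -> Bool)) -> Bool) -> a)

Derivation:
step 1: unify Int ~ b  [subst: {-} | 3 pending]
  bind b := Int
step 2: unify (List c -> (Int -> Bool)) ~ d  [subst: {b:=Int} | 2 pending]
  bind d := (List c -> (Int -> Bool))
step 3: unify e ~ (((List c -> (Int -> Bool)) -> Bool) -> a)  [subst: {b:=Int, d:=(List c -> (Int -> Bool))} | 1 pending]
  bind e := (((List c -> (Int -> Bool)) -> Bool) -> a)
step 4: unify c ~ ((Int -> Bool) -> (a -> Int))  [subst: {b:=Int, d:=(List c -> (Int -> Bool)), e:=(((List c -> (Int -> Bool)) -> Bool) -> a)} | 0 pending]
  bind c := ((Int -> Bool) -> (a -> Int))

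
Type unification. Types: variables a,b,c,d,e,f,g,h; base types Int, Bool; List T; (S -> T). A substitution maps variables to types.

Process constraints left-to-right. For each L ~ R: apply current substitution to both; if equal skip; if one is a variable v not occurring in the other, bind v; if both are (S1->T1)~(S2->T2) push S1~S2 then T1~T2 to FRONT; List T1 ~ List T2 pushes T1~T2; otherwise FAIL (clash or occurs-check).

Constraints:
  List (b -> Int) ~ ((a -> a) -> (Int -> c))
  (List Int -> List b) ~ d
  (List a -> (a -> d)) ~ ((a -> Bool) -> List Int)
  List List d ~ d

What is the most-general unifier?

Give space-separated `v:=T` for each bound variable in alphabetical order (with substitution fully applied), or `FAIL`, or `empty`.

step 1: unify List (b -> Int) ~ ((a -> a) -> (Int -> c))  [subst: {-} | 3 pending]
  clash: List (b -> Int) vs ((a -> a) -> (Int -> c))

Answer: FAIL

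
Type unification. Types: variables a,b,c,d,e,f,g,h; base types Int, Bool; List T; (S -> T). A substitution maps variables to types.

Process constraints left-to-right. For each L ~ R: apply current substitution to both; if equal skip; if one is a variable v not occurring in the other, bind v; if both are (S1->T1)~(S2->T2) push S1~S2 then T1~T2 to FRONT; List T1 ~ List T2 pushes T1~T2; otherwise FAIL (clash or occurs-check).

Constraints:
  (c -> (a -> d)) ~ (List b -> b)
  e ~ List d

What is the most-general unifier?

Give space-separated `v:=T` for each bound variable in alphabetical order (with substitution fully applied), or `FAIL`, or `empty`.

Answer: b:=(a -> d) c:=List (a -> d) e:=List d

Derivation:
step 1: unify (c -> (a -> d)) ~ (List b -> b)  [subst: {-} | 1 pending]
  -> decompose arrow: push c~List b, (a -> d)~b
step 2: unify c ~ List b  [subst: {-} | 2 pending]
  bind c := List b
step 3: unify (a -> d) ~ b  [subst: {c:=List b} | 1 pending]
  bind b := (a -> d)
step 4: unify e ~ List d  [subst: {c:=List b, b:=(a -> d)} | 0 pending]
  bind e := List d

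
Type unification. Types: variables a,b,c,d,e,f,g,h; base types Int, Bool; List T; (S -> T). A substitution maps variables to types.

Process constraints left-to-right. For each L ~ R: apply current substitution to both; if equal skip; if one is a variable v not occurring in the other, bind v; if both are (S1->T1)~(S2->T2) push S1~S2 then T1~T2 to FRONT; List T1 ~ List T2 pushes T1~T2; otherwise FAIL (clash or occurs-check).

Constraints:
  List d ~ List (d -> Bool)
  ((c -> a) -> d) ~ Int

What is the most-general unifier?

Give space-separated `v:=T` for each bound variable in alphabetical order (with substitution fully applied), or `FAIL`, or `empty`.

step 1: unify List d ~ List (d -> Bool)  [subst: {-} | 1 pending]
  -> decompose List: push d~(d -> Bool)
step 2: unify d ~ (d -> Bool)  [subst: {-} | 1 pending]
  occurs-check fail: d in (d -> Bool)

Answer: FAIL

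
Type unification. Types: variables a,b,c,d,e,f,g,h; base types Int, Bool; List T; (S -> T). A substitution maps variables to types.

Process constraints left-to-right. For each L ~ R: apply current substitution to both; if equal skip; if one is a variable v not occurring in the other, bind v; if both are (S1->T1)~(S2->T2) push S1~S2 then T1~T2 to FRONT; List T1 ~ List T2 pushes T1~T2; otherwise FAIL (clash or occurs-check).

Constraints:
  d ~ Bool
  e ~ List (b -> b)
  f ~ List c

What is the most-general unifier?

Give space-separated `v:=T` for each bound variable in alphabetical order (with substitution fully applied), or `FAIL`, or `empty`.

step 1: unify d ~ Bool  [subst: {-} | 2 pending]
  bind d := Bool
step 2: unify e ~ List (b -> b)  [subst: {d:=Bool} | 1 pending]
  bind e := List (b -> b)
step 3: unify f ~ List c  [subst: {d:=Bool, e:=List (b -> b)} | 0 pending]
  bind f := List c

Answer: d:=Bool e:=List (b -> b) f:=List c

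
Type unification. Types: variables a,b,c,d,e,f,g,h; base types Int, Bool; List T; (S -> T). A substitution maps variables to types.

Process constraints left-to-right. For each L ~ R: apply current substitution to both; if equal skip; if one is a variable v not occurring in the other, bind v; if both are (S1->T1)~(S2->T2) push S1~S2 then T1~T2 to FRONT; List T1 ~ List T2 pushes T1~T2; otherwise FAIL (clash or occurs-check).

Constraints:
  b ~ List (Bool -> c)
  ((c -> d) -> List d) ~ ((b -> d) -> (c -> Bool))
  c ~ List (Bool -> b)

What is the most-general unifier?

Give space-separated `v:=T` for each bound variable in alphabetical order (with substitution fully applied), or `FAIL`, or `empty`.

step 1: unify b ~ List (Bool -> c)  [subst: {-} | 2 pending]
  bind b := List (Bool -> c)
step 2: unify ((c -> d) -> List d) ~ ((List (Bool -> c) -> d) -> (c -> Bool))  [subst: {b:=List (Bool -> c)} | 1 pending]
  -> decompose arrow: push (c -> d)~(List (Bool -> c) -> d), List d~(c -> Bool)
step 3: unify (c -> d) ~ (List (Bool -> c) -> d)  [subst: {b:=List (Bool -> c)} | 2 pending]
  -> decompose arrow: push c~List (Bool -> c), d~d
step 4: unify c ~ List (Bool -> c)  [subst: {b:=List (Bool -> c)} | 3 pending]
  occurs-check fail: c in List (Bool -> c)

Answer: FAIL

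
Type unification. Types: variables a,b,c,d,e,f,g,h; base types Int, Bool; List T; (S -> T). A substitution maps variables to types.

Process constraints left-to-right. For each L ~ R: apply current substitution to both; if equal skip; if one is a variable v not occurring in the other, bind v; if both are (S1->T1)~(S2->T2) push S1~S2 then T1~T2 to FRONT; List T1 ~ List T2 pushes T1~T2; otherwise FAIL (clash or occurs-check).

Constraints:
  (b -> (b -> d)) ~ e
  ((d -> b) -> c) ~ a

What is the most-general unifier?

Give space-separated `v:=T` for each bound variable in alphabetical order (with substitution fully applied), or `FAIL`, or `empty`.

step 1: unify (b -> (b -> d)) ~ e  [subst: {-} | 1 pending]
  bind e := (b -> (b -> d))
step 2: unify ((d -> b) -> c) ~ a  [subst: {e:=(b -> (b -> d))} | 0 pending]
  bind a := ((d -> b) -> c)

Answer: a:=((d -> b) -> c) e:=(b -> (b -> d))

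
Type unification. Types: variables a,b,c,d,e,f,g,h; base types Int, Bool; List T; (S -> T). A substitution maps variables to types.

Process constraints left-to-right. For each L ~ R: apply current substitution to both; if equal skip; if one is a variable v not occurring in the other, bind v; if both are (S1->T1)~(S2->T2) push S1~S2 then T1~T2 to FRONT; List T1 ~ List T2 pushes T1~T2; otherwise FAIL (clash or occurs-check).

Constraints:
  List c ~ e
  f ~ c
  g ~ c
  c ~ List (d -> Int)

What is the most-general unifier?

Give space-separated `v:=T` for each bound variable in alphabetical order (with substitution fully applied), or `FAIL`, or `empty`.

step 1: unify List c ~ e  [subst: {-} | 3 pending]
  bind e := List c
step 2: unify f ~ c  [subst: {e:=List c} | 2 pending]
  bind f := c
step 3: unify g ~ c  [subst: {e:=List c, f:=c} | 1 pending]
  bind g := c
step 4: unify c ~ List (d -> Int)  [subst: {e:=List c, f:=c, g:=c} | 0 pending]
  bind c := List (d -> Int)

Answer: c:=List (d -> Int) e:=List List (d -> Int) f:=List (d -> Int) g:=List (d -> Int)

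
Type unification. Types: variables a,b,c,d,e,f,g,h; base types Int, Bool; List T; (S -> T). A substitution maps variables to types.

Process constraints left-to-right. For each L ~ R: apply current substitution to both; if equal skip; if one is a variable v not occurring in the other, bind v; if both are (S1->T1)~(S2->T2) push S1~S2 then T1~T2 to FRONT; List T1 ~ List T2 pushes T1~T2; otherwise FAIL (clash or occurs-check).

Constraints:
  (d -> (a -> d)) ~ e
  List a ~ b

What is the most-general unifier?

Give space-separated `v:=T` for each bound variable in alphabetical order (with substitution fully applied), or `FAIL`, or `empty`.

Answer: b:=List a e:=(d -> (a -> d))

Derivation:
step 1: unify (d -> (a -> d)) ~ e  [subst: {-} | 1 pending]
  bind e := (d -> (a -> d))
step 2: unify List a ~ b  [subst: {e:=(d -> (a -> d))} | 0 pending]
  bind b := List a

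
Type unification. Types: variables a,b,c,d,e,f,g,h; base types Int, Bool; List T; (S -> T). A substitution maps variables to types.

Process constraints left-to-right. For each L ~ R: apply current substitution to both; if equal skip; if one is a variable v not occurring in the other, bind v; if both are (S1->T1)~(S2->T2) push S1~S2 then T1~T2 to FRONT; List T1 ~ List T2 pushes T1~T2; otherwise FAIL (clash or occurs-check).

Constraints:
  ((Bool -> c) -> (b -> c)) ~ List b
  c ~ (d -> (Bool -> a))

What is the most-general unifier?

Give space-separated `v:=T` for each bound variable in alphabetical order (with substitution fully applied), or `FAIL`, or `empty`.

Answer: FAIL

Derivation:
step 1: unify ((Bool -> c) -> (b -> c)) ~ List b  [subst: {-} | 1 pending]
  clash: ((Bool -> c) -> (b -> c)) vs List b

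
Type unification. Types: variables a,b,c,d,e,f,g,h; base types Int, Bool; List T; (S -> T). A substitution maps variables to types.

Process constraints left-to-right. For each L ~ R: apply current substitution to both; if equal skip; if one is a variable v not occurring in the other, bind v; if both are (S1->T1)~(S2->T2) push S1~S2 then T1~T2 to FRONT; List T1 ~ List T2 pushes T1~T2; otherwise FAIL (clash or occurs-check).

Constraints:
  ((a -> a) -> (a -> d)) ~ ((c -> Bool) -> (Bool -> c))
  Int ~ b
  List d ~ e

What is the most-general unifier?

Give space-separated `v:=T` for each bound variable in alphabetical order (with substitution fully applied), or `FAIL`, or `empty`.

Answer: a:=Bool b:=Int c:=Bool d:=Bool e:=List Bool

Derivation:
step 1: unify ((a -> a) -> (a -> d)) ~ ((c -> Bool) -> (Bool -> c))  [subst: {-} | 2 pending]
  -> decompose arrow: push (a -> a)~(c -> Bool), (a -> d)~(Bool -> c)
step 2: unify (a -> a) ~ (c -> Bool)  [subst: {-} | 3 pending]
  -> decompose arrow: push a~c, a~Bool
step 3: unify a ~ c  [subst: {-} | 4 pending]
  bind a := c
step 4: unify c ~ Bool  [subst: {a:=c} | 3 pending]
  bind c := Bool
step 5: unify (Bool -> d) ~ (Bool -> Bool)  [subst: {a:=c, c:=Bool} | 2 pending]
  -> decompose arrow: push Bool~Bool, d~Bool
step 6: unify Bool ~ Bool  [subst: {a:=c, c:=Bool} | 3 pending]
  -> identical, skip
step 7: unify d ~ Bool  [subst: {a:=c, c:=Bool} | 2 pending]
  bind d := Bool
step 8: unify Int ~ b  [subst: {a:=c, c:=Bool, d:=Bool} | 1 pending]
  bind b := Int
step 9: unify List Bool ~ e  [subst: {a:=c, c:=Bool, d:=Bool, b:=Int} | 0 pending]
  bind e := List Bool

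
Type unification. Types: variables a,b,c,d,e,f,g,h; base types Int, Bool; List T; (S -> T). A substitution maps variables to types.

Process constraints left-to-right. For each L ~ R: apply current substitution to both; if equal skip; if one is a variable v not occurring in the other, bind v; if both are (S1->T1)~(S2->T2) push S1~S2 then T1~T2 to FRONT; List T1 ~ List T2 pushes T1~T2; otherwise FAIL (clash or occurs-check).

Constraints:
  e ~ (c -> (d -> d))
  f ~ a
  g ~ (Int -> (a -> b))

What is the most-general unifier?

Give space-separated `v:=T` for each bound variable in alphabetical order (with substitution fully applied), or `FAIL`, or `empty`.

Answer: e:=(c -> (d -> d)) f:=a g:=(Int -> (a -> b))

Derivation:
step 1: unify e ~ (c -> (d -> d))  [subst: {-} | 2 pending]
  bind e := (c -> (d -> d))
step 2: unify f ~ a  [subst: {e:=(c -> (d -> d))} | 1 pending]
  bind f := a
step 3: unify g ~ (Int -> (a -> b))  [subst: {e:=(c -> (d -> d)), f:=a} | 0 pending]
  bind g := (Int -> (a -> b))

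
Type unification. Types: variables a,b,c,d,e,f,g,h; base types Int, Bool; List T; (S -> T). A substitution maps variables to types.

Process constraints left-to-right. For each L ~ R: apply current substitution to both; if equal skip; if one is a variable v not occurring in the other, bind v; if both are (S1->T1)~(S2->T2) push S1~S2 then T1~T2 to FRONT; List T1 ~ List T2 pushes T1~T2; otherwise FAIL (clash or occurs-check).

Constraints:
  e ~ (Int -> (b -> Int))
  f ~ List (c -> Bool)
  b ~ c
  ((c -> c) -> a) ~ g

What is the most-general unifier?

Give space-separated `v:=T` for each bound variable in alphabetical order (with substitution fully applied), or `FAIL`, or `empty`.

step 1: unify e ~ (Int -> (b -> Int))  [subst: {-} | 3 pending]
  bind e := (Int -> (b -> Int))
step 2: unify f ~ List (c -> Bool)  [subst: {e:=(Int -> (b -> Int))} | 2 pending]
  bind f := List (c -> Bool)
step 3: unify b ~ c  [subst: {e:=(Int -> (b -> Int)), f:=List (c -> Bool)} | 1 pending]
  bind b := c
step 4: unify ((c -> c) -> a) ~ g  [subst: {e:=(Int -> (b -> Int)), f:=List (c -> Bool), b:=c} | 0 pending]
  bind g := ((c -> c) -> a)

Answer: b:=c e:=(Int -> (c -> Int)) f:=List (c -> Bool) g:=((c -> c) -> a)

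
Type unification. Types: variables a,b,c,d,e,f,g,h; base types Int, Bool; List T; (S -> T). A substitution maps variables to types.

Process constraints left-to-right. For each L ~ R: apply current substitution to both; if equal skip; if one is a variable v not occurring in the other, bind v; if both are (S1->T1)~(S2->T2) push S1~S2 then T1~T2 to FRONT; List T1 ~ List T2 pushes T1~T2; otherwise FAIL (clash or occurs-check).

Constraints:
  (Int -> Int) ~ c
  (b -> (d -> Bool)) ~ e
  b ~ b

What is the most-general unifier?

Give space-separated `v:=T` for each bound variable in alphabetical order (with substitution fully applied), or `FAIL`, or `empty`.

Answer: c:=(Int -> Int) e:=(b -> (d -> Bool))

Derivation:
step 1: unify (Int -> Int) ~ c  [subst: {-} | 2 pending]
  bind c := (Int -> Int)
step 2: unify (b -> (d -> Bool)) ~ e  [subst: {c:=(Int -> Int)} | 1 pending]
  bind e := (b -> (d -> Bool))
step 3: unify b ~ b  [subst: {c:=(Int -> Int), e:=(b -> (d -> Bool))} | 0 pending]
  -> identical, skip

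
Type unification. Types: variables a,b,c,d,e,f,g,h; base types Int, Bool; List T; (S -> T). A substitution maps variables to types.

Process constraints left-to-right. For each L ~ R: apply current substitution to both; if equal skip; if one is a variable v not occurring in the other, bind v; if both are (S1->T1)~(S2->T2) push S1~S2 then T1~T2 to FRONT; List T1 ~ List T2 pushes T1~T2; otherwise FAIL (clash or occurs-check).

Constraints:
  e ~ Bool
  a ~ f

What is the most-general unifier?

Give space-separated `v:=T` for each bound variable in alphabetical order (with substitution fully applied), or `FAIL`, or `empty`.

Answer: a:=f e:=Bool

Derivation:
step 1: unify e ~ Bool  [subst: {-} | 1 pending]
  bind e := Bool
step 2: unify a ~ f  [subst: {e:=Bool} | 0 pending]
  bind a := f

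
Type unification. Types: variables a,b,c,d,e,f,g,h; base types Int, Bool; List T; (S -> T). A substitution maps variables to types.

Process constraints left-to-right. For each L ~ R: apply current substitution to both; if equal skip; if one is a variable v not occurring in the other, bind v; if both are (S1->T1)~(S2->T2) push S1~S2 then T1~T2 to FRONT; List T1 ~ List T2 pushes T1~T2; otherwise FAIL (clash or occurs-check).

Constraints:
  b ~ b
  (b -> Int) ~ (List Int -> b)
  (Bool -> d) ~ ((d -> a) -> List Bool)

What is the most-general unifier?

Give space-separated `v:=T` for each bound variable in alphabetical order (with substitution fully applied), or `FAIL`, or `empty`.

Answer: FAIL

Derivation:
step 1: unify b ~ b  [subst: {-} | 2 pending]
  -> identical, skip
step 2: unify (b -> Int) ~ (List Int -> b)  [subst: {-} | 1 pending]
  -> decompose arrow: push b~List Int, Int~b
step 3: unify b ~ List Int  [subst: {-} | 2 pending]
  bind b := List Int
step 4: unify Int ~ List Int  [subst: {b:=List Int} | 1 pending]
  clash: Int vs List Int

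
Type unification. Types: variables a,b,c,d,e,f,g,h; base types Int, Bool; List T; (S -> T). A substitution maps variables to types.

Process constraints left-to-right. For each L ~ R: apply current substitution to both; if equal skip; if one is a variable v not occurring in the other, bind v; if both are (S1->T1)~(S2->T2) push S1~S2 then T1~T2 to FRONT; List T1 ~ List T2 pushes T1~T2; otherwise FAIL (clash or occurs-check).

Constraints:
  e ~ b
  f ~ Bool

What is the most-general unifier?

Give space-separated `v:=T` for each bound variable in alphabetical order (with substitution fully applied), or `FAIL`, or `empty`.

step 1: unify e ~ b  [subst: {-} | 1 pending]
  bind e := b
step 2: unify f ~ Bool  [subst: {e:=b} | 0 pending]
  bind f := Bool

Answer: e:=b f:=Bool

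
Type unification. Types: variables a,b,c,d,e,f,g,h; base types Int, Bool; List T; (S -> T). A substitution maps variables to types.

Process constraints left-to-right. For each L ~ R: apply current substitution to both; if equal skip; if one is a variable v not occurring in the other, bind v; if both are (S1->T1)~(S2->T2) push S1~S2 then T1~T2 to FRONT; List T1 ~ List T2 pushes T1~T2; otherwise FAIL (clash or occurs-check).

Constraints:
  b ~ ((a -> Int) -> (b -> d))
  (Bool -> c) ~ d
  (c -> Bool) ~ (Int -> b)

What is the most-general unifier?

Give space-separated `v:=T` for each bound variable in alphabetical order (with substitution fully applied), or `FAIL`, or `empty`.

step 1: unify b ~ ((a -> Int) -> (b -> d))  [subst: {-} | 2 pending]
  occurs-check fail: b in ((a -> Int) -> (b -> d))

Answer: FAIL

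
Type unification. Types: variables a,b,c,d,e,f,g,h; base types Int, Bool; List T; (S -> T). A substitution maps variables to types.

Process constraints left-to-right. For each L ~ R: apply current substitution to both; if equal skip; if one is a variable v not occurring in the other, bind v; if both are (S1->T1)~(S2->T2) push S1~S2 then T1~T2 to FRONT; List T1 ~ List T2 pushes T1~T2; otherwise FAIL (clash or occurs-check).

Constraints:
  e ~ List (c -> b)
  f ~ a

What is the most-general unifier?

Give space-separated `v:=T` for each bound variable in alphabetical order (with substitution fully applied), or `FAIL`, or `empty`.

step 1: unify e ~ List (c -> b)  [subst: {-} | 1 pending]
  bind e := List (c -> b)
step 2: unify f ~ a  [subst: {e:=List (c -> b)} | 0 pending]
  bind f := a

Answer: e:=List (c -> b) f:=a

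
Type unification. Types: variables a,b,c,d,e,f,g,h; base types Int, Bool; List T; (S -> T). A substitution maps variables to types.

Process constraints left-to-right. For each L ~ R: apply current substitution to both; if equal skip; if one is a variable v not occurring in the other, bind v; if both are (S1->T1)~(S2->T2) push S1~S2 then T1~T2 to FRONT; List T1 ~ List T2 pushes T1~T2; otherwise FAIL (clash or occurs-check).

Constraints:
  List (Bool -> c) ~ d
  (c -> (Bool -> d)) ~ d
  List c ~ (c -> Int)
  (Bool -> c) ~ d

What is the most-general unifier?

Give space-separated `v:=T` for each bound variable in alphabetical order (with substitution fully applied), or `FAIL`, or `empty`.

step 1: unify List (Bool -> c) ~ d  [subst: {-} | 3 pending]
  bind d := List (Bool -> c)
step 2: unify (c -> (Bool -> List (Bool -> c))) ~ List (Bool -> c)  [subst: {d:=List (Bool -> c)} | 2 pending]
  clash: (c -> (Bool -> List (Bool -> c))) vs List (Bool -> c)

Answer: FAIL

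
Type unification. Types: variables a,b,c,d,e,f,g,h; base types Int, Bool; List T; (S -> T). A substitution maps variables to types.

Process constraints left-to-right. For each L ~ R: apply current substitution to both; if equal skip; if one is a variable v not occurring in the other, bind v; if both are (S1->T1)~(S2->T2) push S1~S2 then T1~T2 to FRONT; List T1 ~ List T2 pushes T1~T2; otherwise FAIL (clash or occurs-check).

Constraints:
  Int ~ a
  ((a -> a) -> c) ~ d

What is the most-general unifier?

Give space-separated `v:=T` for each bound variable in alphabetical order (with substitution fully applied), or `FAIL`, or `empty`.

step 1: unify Int ~ a  [subst: {-} | 1 pending]
  bind a := Int
step 2: unify ((Int -> Int) -> c) ~ d  [subst: {a:=Int} | 0 pending]
  bind d := ((Int -> Int) -> c)

Answer: a:=Int d:=((Int -> Int) -> c)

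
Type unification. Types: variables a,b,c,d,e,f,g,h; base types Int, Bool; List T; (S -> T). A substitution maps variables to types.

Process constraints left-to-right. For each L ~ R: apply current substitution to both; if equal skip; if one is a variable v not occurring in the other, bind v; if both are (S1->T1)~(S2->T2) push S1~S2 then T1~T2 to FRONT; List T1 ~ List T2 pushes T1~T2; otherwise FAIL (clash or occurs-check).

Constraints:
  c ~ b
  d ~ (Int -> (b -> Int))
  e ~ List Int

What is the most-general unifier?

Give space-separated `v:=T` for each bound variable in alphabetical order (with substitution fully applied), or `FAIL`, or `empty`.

Answer: c:=b d:=(Int -> (b -> Int)) e:=List Int

Derivation:
step 1: unify c ~ b  [subst: {-} | 2 pending]
  bind c := b
step 2: unify d ~ (Int -> (b -> Int))  [subst: {c:=b} | 1 pending]
  bind d := (Int -> (b -> Int))
step 3: unify e ~ List Int  [subst: {c:=b, d:=(Int -> (b -> Int))} | 0 pending]
  bind e := List Int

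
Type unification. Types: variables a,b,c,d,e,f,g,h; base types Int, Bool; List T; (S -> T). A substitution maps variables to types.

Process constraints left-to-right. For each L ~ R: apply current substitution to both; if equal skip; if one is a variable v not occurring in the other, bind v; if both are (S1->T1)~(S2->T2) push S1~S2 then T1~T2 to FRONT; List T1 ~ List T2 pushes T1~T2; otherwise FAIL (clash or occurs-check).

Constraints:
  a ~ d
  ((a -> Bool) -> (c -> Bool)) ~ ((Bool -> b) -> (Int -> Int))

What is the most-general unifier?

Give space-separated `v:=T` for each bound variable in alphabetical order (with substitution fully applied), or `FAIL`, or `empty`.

Answer: FAIL

Derivation:
step 1: unify a ~ d  [subst: {-} | 1 pending]
  bind a := d
step 2: unify ((d -> Bool) -> (c -> Bool)) ~ ((Bool -> b) -> (Int -> Int))  [subst: {a:=d} | 0 pending]
  -> decompose arrow: push (d -> Bool)~(Bool -> b), (c -> Bool)~(Int -> Int)
step 3: unify (d -> Bool) ~ (Bool -> b)  [subst: {a:=d} | 1 pending]
  -> decompose arrow: push d~Bool, Bool~b
step 4: unify d ~ Bool  [subst: {a:=d} | 2 pending]
  bind d := Bool
step 5: unify Bool ~ b  [subst: {a:=d, d:=Bool} | 1 pending]
  bind b := Bool
step 6: unify (c -> Bool) ~ (Int -> Int)  [subst: {a:=d, d:=Bool, b:=Bool} | 0 pending]
  -> decompose arrow: push c~Int, Bool~Int
step 7: unify c ~ Int  [subst: {a:=d, d:=Bool, b:=Bool} | 1 pending]
  bind c := Int
step 8: unify Bool ~ Int  [subst: {a:=d, d:=Bool, b:=Bool, c:=Int} | 0 pending]
  clash: Bool vs Int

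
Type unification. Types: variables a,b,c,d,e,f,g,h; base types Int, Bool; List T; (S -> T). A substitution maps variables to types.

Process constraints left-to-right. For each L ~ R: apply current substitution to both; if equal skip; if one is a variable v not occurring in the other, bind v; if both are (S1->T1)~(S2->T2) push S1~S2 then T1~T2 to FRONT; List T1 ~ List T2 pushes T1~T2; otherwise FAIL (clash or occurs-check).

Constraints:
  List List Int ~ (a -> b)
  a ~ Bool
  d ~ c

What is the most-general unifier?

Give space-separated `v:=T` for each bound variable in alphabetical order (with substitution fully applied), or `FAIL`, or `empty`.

Answer: FAIL

Derivation:
step 1: unify List List Int ~ (a -> b)  [subst: {-} | 2 pending]
  clash: List List Int vs (a -> b)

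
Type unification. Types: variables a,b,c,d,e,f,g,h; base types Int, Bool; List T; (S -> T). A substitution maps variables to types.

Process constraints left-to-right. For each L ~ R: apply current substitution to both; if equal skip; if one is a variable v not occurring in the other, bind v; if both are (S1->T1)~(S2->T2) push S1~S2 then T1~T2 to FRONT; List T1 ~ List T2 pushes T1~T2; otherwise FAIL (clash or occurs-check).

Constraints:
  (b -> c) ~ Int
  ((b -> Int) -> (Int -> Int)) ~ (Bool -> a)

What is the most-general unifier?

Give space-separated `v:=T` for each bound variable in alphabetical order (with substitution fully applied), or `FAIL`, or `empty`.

step 1: unify (b -> c) ~ Int  [subst: {-} | 1 pending]
  clash: (b -> c) vs Int

Answer: FAIL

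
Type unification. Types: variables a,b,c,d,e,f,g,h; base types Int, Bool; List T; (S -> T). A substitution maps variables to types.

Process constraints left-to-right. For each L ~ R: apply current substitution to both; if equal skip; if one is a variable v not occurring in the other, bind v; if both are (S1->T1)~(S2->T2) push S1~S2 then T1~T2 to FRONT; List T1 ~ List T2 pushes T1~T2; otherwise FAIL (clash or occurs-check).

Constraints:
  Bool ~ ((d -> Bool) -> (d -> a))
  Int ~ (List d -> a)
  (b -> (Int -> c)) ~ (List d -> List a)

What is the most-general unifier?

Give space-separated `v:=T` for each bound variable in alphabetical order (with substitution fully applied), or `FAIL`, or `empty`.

Answer: FAIL

Derivation:
step 1: unify Bool ~ ((d -> Bool) -> (d -> a))  [subst: {-} | 2 pending]
  clash: Bool vs ((d -> Bool) -> (d -> a))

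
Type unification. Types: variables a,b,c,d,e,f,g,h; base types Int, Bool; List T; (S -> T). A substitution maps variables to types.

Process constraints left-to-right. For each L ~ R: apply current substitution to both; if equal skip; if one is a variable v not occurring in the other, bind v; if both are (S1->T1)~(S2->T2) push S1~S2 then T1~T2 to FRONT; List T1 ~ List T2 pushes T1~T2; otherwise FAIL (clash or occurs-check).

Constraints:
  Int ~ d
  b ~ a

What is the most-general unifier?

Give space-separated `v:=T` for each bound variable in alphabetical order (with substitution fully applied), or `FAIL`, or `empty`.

step 1: unify Int ~ d  [subst: {-} | 1 pending]
  bind d := Int
step 2: unify b ~ a  [subst: {d:=Int} | 0 pending]
  bind b := a

Answer: b:=a d:=Int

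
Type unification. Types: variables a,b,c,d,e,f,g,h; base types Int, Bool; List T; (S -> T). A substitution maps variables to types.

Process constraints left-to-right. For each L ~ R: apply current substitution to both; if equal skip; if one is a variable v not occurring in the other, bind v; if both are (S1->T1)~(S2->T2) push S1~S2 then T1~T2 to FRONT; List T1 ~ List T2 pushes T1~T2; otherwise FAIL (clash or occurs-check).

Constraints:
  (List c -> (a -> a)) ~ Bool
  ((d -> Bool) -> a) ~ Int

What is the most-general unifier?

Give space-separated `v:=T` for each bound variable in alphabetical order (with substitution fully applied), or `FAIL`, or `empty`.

step 1: unify (List c -> (a -> a)) ~ Bool  [subst: {-} | 1 pending]
  clash: (List c -> (a -> a)) vs Bool

Answer: FAIL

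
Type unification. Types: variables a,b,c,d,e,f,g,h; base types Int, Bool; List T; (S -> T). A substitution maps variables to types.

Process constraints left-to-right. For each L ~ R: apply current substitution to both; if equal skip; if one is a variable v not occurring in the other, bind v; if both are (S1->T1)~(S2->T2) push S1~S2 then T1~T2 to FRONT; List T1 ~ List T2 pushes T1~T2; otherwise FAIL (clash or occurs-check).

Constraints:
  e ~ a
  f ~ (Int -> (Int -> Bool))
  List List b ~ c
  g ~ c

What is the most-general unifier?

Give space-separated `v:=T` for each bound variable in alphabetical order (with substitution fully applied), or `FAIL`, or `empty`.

step 1: unify e ~ a  [subst: {-} | 3 pending]
  bind e := a
step 2: unify f ~ (Int -> (Int -> Bool))  [subst: {e:=a} | 2 pending]
  bind f := (Int -> (Int -> Bool))
step 3: unify List List b ~ c  [subst: {e:=a, f:=(Int -> (Int -> Bool))} | 1 pending]
  bind c := List List b
step 4: unify g ~ List List b  [subst: {e:=a, f:=(Int -> (Int -> Bool)), c:=List List b} | 0 pending]
  bind g := List List b

Answer: c:=List List b e:=a f:=(Int -> (Int -> Bool)) g:=List List b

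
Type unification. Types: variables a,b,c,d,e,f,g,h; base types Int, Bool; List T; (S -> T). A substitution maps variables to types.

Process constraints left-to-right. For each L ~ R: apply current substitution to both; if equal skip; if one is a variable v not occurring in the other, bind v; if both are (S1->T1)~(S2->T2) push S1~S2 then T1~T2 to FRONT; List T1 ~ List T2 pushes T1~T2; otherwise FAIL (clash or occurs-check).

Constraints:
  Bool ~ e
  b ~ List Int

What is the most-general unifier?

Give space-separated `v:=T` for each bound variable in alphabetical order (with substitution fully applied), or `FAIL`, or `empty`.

Answer: b:=List Int e:=Bool

Derivation:
step 1: unify Bool ~ e  [subst: {-} | 1 pending]
  bind e := Bool
step 2: unify b ~ List Int  [subst: {e:=Bool} | 0 pending]
  bind b := List Int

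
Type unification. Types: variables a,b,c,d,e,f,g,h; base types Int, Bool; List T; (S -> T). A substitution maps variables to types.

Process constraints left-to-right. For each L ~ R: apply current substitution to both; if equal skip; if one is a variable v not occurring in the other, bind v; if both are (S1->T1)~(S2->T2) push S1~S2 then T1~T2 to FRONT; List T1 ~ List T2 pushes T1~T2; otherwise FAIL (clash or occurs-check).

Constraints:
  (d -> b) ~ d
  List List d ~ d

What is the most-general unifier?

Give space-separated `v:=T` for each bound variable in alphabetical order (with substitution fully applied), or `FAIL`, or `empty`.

step 1: unify (d -> b) ~ d  [subst: {-} | 1 pending]
  occurs-check fail

Answer: FAIL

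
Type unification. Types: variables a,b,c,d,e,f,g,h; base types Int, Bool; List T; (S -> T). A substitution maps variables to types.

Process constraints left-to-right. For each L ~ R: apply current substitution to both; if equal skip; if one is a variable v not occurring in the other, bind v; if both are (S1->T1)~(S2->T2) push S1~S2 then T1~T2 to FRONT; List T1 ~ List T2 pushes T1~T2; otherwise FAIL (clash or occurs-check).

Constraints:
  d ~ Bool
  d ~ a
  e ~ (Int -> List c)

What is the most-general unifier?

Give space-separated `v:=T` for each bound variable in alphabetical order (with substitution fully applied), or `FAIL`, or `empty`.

Answer: a:=Bool d:=Bool e:=(Int -> List c)

Derivation:
step 1: unify d ~ Bool  [subst: {-} | 2 pending]
  bind d := Bool
step 2: unify Bool ~ a  [subst: {d:=Bool} | 1 pending]
  bind a := Bool
step 3: unify e ~ (Int -> List c)  [subst: {d:=Bool, a:=Bool} | 0 pending]
  bind e := (Int -> List c)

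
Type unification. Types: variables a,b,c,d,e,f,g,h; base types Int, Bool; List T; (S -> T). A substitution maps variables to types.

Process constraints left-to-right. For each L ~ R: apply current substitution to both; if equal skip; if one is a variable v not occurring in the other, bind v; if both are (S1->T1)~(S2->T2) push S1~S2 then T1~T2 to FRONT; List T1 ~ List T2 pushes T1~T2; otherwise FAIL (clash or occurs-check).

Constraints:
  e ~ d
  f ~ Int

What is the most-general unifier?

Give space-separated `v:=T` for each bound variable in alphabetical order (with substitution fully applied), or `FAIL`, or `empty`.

step 1: unify e ~ d  [subst: {-} | 1 pending]
  bind e := d
step 2: unify f ~ Int  [subst: {e:=d} | 0 pending]
  bind f := Int

Answer: e:=d f:=Int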